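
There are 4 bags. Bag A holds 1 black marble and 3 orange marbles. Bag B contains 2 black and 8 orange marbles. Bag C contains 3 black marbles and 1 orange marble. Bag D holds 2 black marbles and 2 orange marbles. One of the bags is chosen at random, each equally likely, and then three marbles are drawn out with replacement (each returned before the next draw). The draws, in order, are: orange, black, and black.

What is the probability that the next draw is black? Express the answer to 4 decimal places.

0.5402

The likelihood of the observed sequence under each hypothesis: P(data | bag A) = (3/4)(1/4)(1/4) = 0.046875; P(data | bag B) = (8/10)(2/10)(2/10) = 0.032; P(data | bag C) = (1/4)(3/4)(3/4) = 0.14062; P(data | bag D) = (2/4)(2/4)(2/4) = 0.125.
The prior-weighted likelihoods are 1/4 · 0.046875 = 0.011719, 1/4 · 0.032 = 0.008, 1/4 · 0.14062 = 0.035156, 1/4 · 0.125 = 0.03125; these sum to 0.086125.
The posterior is then P(bag A | data) = 0.13607, P(bag B | data) = 0.092888, P(bag C | data) = 0.4082, P(bag D | data) = 0.36284.
The predictive probability is P(black next | data) = (1/4)(0.13607) + (1/5)(0.092888) + (3/4)(0.4082) + (1/2)(0.36284) = 0.54017.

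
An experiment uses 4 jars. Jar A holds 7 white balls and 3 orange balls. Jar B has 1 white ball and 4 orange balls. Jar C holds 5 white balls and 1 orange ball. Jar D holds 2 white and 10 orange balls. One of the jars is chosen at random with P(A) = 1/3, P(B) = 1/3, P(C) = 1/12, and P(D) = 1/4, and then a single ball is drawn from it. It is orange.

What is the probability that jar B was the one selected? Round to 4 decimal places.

The likelihood of this draw under each hypothesis: P(data | jar A) = (3/10) = 3/10; P(data | jar B) = (4/5) = 4/5; P(data | jar C) = (1/6) = 1/6; P(data | jar D) = (10/12) = 5/6.
The prior-weighted likelihoods are 1/3 · 3/10 = 1/10, 1/3 · 4/5 = 4/15, 1/12 · 1/6 = 1/72, 1/4 · 5/6 = 5/24; with total 53/90.
Hence P(jar B | data) = (4/15) / (53/90) = 24/53.

0.4528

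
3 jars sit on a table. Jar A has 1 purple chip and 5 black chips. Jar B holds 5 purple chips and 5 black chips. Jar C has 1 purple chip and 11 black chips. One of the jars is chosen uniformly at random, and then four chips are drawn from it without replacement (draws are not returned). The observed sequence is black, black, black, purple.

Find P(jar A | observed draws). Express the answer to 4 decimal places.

0.5385

Under each hypothesis, the probability of the observed sequence is: P(data | jar A) = (5/6)(4/5)(3/4)(1/3) = 1/6; P(data | jar B) = (5/10)(4/9)(3/8)(5/7) = 5/84; P(data | jar C) = (11/12)(10/11)(9/10)(1/9) = 1/12.
The prior-weighted likelihoods are 1/3 · 1/6 = 1/18, 1/3 · 5/84 = 5/252, 1/3 · 1/12 = 1/36; summing to 13/126.
So P(jar A | data) = (1/18) / (13/126) = 7/13.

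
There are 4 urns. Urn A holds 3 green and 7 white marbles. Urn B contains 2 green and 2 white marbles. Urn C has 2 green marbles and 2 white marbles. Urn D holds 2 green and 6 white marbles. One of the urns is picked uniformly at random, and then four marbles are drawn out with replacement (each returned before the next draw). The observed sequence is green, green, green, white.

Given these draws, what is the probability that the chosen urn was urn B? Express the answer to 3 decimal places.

0.402

Under each hypothesis, the probability of the observed sequence is: P(data | urn A) = (3/10)(3/10)(3/10)(7/10) = 0.0189; P(data | urn B) = (2/4)(2/4)(2/4)(2/4) = 0.0625; P(data | urn C) = (2/4)(2/4)(2/4)(2/4) = 0.0625; P(data | urn D) = (2/8)(2/8)(2/8)(6/8) = 0.011719.
Multiplying each by its prior: 1/4 · 0.0189 = 0.004725, 1/4 · 0.0625 = 0.015625, 1/4 · 0.0625 = 0.015625, 1/4 · 0.011719 = 0.0029297; with total 0.038905.
By Bayes' rule, P(urn B | data) = (0.015625) / (0.038905) = 0.40162.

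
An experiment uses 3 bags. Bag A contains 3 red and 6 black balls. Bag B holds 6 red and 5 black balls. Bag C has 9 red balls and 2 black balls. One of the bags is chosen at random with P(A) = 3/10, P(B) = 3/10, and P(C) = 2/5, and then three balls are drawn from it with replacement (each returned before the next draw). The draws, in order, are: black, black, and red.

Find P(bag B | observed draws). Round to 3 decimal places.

0.380

Under each hypothesis, the probability of the observed sequence is: P(data | bag A) = (6/9)(6/9)(3/9) = 0.14815; P(data | bag B) = (5/11)(5/11)(6/11) = 0.1127; P(data | bag C) = (2/11)(2/11)(9/11) = 0.027047.
Weighting by the prior gives 3/10 · 0.14815 = 0.044444, 3/10 · 0.1127 = 0.033809, 2/5 · 0.027047 = 0.010819; summing to 0.089073.
Therefore the posterior P(bag B | data) = (0.033809) / (0.089073) = 0.37957.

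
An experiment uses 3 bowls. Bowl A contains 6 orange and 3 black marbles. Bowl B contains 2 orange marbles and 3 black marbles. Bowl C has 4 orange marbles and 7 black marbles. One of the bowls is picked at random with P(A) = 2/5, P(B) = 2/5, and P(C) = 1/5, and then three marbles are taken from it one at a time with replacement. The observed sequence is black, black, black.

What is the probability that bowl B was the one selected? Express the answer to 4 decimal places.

For each hypothesis, P(data | H) works out to: P(data | bowl A) = (3/9)(3/9)(3/9) = 0.037037; P(data | bowl B) = (3/5)(3/5)(3/5) = 0.216; P(data | bowl C) = (7/11)(7/11)(7/11) = 0.2577.
The prior-weighted likelihoods are 2/5 · 0.037037 = 0.014815, 2/5 · 0.216 = 0.0864, 1/5 · 0.2577 = 0.05154; summing to 0.15276.
Therefore the posterior P(bowl B | data) = (0.0864) / (0.15276) = 0.56561.

0.5656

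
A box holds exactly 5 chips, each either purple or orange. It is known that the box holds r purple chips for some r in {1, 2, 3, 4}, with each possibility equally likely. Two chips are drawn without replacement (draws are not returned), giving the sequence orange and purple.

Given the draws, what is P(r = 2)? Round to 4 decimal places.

0.3000

Under each hypothesis, the probability of the observed sequence is: P(data | r = 1) = (4/5)(1/4) = 1/5; P(data | r = 2) = (3/5)(2/4) = 3/10; P(data | r = 3) = (2/5)(3/4) = 3/10; P(data | r = 4) = (1/5)(4/4) = 1/5.
Multiplying each by its prior: 1/4 · 1/5 = 1/20, 1/4 · 3/10 = 3/40, 1/4 · 3/10 = 3/40, 1/4 · 1/5 = 1/20; summing to 1/4.
Hence P(r = 2 | data) = (3/40) / (1/4) = 3/10.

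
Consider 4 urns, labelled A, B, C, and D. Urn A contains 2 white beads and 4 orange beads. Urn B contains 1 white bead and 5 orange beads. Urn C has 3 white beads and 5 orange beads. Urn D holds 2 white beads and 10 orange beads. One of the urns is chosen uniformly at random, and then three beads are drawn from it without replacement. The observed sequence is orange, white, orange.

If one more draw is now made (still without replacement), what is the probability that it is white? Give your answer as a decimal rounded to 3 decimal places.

0.225

The likelihood of the observed sequence under each hypothesis: P(data | urn A) = (4/6)(2/5)(3/4) = 0.2; P(data | urn B) = (5/6)(1/5)(4/4) = 0.16667; P(data | urn C) = (5/8)(3/7)(4/6) = 0.17857; P(data | urn D) = (10/12)(2/11)(9/10) = 0.13636.
The prior-weighted likelihoods are 1/4 · 0.2 = 0.05, 1/4 · 0.16667 = 0.041667, 1/4 · 0.17857 = 0.044643, 1/4 · 0.13636 = 0.034091; summing to 0.1704.
The posterior is then P(urn A | data) = 0.29343, P(urn B | data) = 0.24452, P(urn C | data) = 0.26199, P(urn D | data) = 0.20006.
So P(white next | data) = Σ P(white next | H) P(H | data) = (1/3)(0.29343) + (0)(0.24452) + (2/5)(0.26199) + (1/9)(0.20006) = 0.22483.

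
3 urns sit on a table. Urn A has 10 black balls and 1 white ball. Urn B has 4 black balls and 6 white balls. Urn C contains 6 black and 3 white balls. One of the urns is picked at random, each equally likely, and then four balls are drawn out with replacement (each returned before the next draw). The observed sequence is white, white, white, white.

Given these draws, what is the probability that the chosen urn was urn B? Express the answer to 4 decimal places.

0.9126

Under each hypothesis, the probability of the observed sequence is: P(data | urn A) = (1/11)(1/11)(1/11)(1/11) = 6.8301e-05; P(data | urn B) = (6/10)(6/10)(6/10)(6/10) = 0.1296; P(data | urn C) = (3/9)(3/9)(3/9)(3/9) = 0.012346.
The prior-weighted likelihoods are 1/3 · 6.8301e-05 = 2.2767e-05, 1/3 · 0.1296 = 0.0432, 1/3 · 0.012346 = 0.0041152; with total 0.047338.
Therefore the posterior P(urn B | data) = (0.0432) / (0.047338) = 0.91259.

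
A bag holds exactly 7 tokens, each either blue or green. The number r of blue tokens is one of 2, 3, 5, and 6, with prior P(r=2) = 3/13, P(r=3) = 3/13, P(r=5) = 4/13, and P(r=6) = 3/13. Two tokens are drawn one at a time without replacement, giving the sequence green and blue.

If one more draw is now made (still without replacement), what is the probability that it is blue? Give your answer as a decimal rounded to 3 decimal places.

Under each hypothesis, the probability of the observed sequence is: P(data | r = 2) = (5/7)(2/6) = 5/21; P(data | r = 3) = (4/7)(3/6) = 2/7; P(data | r = 5) = (2/7)(5/6) = 5/21; P(data | r = 6) = (1/7)(6/6) = 1/7.
Multiplying each by its prior: 3/13 · 5/21 = 5/91, 3/13 · 2/7 = 6/91, 4/13 · 5/21 = 20/273, 3/13 · 1/7 = 3/91; summing to 62/273.
Normalising, the posterior is P(r = 2 | data) = 15/62, P(r = 3 | data) = 9/31, P(r = 5 | data) = 10/31, P(r = 6 | data) = 9/62.
So P(blue next | data) = Σ P(blue next | H) P(H | data) = (1/5)(15/62) + (2/5)(9/31) + (4/5)(10/31) + (1)(9/62) = 88/155.

0.568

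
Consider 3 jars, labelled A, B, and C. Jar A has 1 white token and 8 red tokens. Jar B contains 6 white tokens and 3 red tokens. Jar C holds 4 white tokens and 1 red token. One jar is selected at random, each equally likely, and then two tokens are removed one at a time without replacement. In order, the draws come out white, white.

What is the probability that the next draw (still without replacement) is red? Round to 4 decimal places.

For each hypothesis, P(data | H) works out to: P(data | jar A) = (1/9)(0/8) = 0; P(data | jar B) = (6/9)(5/8) = 5/12; P(data | jar C) = (4/5)(3/4) = 3/5.
Weighting by the prior gives 1/3 · 0 = 0, 1/3 · 5/12 = 5/36, 1/3 · 3/5 = 1/5; with total 61/180.
Dividing through by the total gives posterior P(jar A | data) = 0, P(jar B | data) = 25/61, P(jar C | data) = 36/61.
Averaging over the posterior, P(red next | data) = (3/7)(25/61) + (1/3)(36/61) = 159/427.

0.3724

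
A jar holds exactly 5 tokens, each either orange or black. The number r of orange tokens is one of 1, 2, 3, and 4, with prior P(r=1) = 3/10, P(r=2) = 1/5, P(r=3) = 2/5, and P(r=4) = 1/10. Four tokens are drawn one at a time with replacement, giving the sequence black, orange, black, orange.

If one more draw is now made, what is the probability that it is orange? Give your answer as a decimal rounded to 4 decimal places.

0.4914

Under each hypothesis, the probability of the observed sequence is: P(data | r = 1) = (4/5)(1/5)(4/5)(1/5) = 0.0256; P(data | r = 2) = (3/5)(2/5)(3/5)(2/5) = 0.0576; P(data | r = 3) = (2/5)(3/5)(2/5)(3/5) = 0.0576; P(data | r = 4) = (1/5)(4/5)(1/5)(4/5) = 0.0256.
Weighting by the prior gives 3/10 · 0.0256 = 0.00768, 1/5 · 0.0576 = 0.01152, 2/5 · 0.0576 = 0.02304, 1/10 · 0.0256 = 0.00256; these sum to 0.0448.
Normalising, the posterior is P(r = 1 | data) = 0.17143, P(r = 2 | data) = 0.25714, P(r = 3 | data) = 0.51429, P(r = 4 | data) = 0.057143.
So P(orange next | data) = Σ P(orange next | H) P(H | data) = (1/5)(0.17143) + (2/5)(0.25714) + (3/5)(0.51429) + (4/5)(0.057143) = 0.49143.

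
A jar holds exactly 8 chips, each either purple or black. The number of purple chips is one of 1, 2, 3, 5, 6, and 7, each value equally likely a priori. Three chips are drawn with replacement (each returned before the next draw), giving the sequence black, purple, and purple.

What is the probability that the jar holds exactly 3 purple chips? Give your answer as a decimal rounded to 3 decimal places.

0.165

The likelihood of the observed sequence under each hypothesis: P(data | r = 1) = (7/8)(1/8)(1/8) = 0.013672; P(data | r = 2) = (6/8)(2/8)(2/8) = 0.046875; P(data | r = 3) = (5/8)(3/8)(3/8) = 0.087891; P(data | r = 5) = (3/8)(5/8)(5/8) = 0.14648; P(data | r = 6) = (2/8)(6/8)(6/8) = 0.14062; P(data | r = 7) = (1/8)(7/8)(7/8) = 0.095703.
The prior-weighted likelihoods are 1/6 · 0.013672 = 0.0022786, 1/6 · 0.046875 = 0.0078125, 1/6 · 0.087891 = 0.014648, 1/6 · 0.14648 = 0.024414, 1/6 · 0.14062 = 0.023438, 1/6 · 0.095703 = 0.015951; these sum to 0.088542.
By Bayes' rule, P(r = 3 | data) = (0.014648) / (0.088542) = 0.16544.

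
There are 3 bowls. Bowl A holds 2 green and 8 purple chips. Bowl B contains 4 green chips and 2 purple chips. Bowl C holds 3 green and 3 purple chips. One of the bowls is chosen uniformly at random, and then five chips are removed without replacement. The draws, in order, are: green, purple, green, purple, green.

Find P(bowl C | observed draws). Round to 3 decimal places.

0.429

For each hypothesis, P(data | H) works out to: P(data | bowl A) = (2/10)(8/9)(1/8)(7/7)(0/6) = 0; P(data | bowl B) = (4/6)(2/5)(3/4)(1/3)(2/2) = 1/15; P(data | bowl C) = (3/6)(3/5)(2/4)(2/3)(1/2) = 1/20.
Weighting by the prior gives 1/3 · 0 = 0, 1/3 · 1/15 = 1/45, 1/3 · 1/20 = 1/60; with total 7/180.
By Bayes' rule, P(bowl C | data) = (1/60) / (7/180) = 3/7.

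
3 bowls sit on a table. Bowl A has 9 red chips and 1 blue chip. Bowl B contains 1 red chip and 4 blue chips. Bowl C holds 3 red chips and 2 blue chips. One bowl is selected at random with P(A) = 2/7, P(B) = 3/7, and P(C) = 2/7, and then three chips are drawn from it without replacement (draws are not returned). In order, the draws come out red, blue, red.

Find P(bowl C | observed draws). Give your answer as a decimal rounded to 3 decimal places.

The likelihood of the observed sequence under each hypothesis: P(data | bowl A) = (9/10)(1/9)(8/8) = 1/10; P(data | bowl B) = (1/5)(4/4)(0/3) = 0; P(data | bowl C) = (3/5)(2/4)(2/3) = 1/5.
The prior-weighted likelihoods are 2/7 · 1/10 = 1/35, 3/7 · 0 = 0, 2/7 · 1/5 = 2/35; summing to 3/35.
Hence P(bowl C | data) = (2/35) / (3/35) = 2/3.

0.667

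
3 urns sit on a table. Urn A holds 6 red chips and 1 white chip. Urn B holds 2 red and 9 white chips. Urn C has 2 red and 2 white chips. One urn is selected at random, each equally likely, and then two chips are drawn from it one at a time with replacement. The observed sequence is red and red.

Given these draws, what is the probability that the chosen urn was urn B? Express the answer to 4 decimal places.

0.0325

For each hypothesis, P(data | H) works out to: P(data | urn A) = (6/7)(6/7) = 0.73469; P(data | urn B) = (2/11)(2/11) = 0.033058; P(data | urn C) = (2/4)(2/4) = 0.25.
The prior-weighted likelihoods are 1/3 · 0.73469 = 0.2449, 1/3 · 0.033058 = 0.011019, 1/3 · 0.25 = 0.083333; these sum to 0.33925.
By Bayes' rule, P(urn B | data) = (0.011019) / (0.33925) = 0.032481.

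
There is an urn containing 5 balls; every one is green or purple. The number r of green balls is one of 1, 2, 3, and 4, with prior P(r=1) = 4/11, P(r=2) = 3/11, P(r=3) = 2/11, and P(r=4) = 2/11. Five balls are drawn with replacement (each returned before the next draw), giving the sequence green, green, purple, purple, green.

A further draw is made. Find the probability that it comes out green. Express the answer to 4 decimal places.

0.5308

For each hypothesis, P(data | H) works out to: P(data | r = 1) = (1/5)(1/5)(4/5)(4/5)(1/5) = 0.00512; P(data | r = 2) = (2/5)(2/5)(3/5)(3/5)(2/5) = 0.02304; P(data | r = 3) = (3/5)(3/5)(2/5)(2/5)(3/5) = 0.03456; P(data | r = 4) = (4/5)(4/5)(1/5)(1/5)(4/5) = 0.02048.
Multiplying each by its prior: 4/11 · 0.00512 = 0.0018618, 3/11 · 0.02304 = 0.0062836, 2/11 · 0.03456 = 0.0062836, 2/11 · 0.02048 = 0.0037236; with total 0.018153.
Dividing through by the total gives posterior P(r = 1 | data) = 0.10256, P(r = 2 | data) = 0.34615, P(r = 3 | data) = 0.34615, P(r = 4 | data) = 0.20513.
The predictive probability is P(green next | data) = (1/5)(0.10256) + (2/5)(0.34615) + (3/5)(0.34615) + (4/5)(0.20513) = 0.53077.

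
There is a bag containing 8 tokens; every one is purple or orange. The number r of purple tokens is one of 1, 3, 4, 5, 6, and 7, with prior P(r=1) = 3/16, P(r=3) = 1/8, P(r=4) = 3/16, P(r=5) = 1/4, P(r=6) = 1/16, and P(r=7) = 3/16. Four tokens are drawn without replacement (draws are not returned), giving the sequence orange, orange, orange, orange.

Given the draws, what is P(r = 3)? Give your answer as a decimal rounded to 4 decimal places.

For each hypothesis, P(data | H) works out to: P(data | r = 1) = (7/8)(6/7)(5/6)(4/5) = 0.5; P(data | r = 3) = (5/8)(4/7)(3/6)(2/5) = 0.071429; P(data | r = 4) = (4/8)(3/7)(2/6)(1/5) = 0.014286; P(data | r = 5) = (3/8)(2/7)(1/6)(0/5) = 0; P(data | r = 6) = (2/8)(1/7)(0/6) = 0; P(data | r = 7) = (1/8)(0/7) = 0.
The prior-weighted likelihoods are 3/16 · 0.5 = 0.09375, 1/8 · 0.071429 = 0.0089286, 3/16 · 0.014286 = 0.0026786, 1/4 · 0 = 0, 1/16 · 0 = 0, 3/16 · 0 = 0; summing to 0.10536.
By Bayes' rule, P(r = 3 | data) = (0.0089286) / (0.10536) = 0.084746.

0.0847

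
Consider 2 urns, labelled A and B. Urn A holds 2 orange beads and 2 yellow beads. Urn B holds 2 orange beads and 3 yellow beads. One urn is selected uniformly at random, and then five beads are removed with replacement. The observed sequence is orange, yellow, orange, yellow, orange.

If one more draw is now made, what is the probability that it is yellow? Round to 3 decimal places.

0.542

Compute the likelihood of the observed sequence for each case: P(data | urn A) = (2/4)(2/4)(2/4)(2/4)(2/4) = 0.03125; P(data | urn B) = (2/5)(3/5)(2/5)(3/5)(2/5) = 0.02304.
Multiplying each by its prior: 1/2 · 0.03125 = 0.015625, 1/2 · 0.02304 = 0.01152; these sum to 0.027145.
The posterior is then P(urn A | data) = 0.57561, P(urn B | data) = 0.42439.
Averaging over the posterior, P(yellow next | data) = (1/2)(0.57561) + (3/5)(0.42439) = 0.54244.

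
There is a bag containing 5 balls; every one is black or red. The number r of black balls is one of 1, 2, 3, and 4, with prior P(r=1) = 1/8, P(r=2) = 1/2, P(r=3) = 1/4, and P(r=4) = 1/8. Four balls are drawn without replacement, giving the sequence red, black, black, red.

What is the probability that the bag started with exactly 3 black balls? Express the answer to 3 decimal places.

For each hypothesis, P(data | H) works out to: P(data | r = 1) = (4/5)(1/4)(0/3) = 0; P(data | r = 2) = (3/5)(2/4)(1/3)(2/2) = 1/10; P(data | r = 3) = (2/5)(3/4)(2/3)(1/2) = 1/10; P(data | r = 4) = (1/5)(4/4)(3/3)(0/2) = 0.
Multiplying each by its prior: 1/8 · 0 = 0, 1/2 · 1/10 = 1/20, 1/4 · 1/10 = 1/40, 1/8 · 0 = 0; these sum to 3/40.
Therefore the posterior P(r = 3 | data) = (1/40) / (3/40) = 1/3.

0.333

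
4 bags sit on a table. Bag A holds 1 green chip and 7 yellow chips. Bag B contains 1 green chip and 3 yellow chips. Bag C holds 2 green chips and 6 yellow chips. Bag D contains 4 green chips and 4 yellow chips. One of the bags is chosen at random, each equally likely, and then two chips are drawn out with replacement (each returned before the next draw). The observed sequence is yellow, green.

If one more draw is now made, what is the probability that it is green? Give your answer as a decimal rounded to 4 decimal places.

0.3165

Compute the likelihood of the observed sequence for each case: P(data | bag A) = (7/8)(1/8) = 7/64; P(data | bag B) = (3/4)(1/4) = 3/16; P(data | bag C) = (6/8)(2/8) = 3/16; P(data | bag D) = (4/8)(4/8) = 1/4.
Weighting by the prior gives 1/4 · 7/64 = 7/256, 1/4 · 3/16 = 3/64, 1/4 · 3/16 = 3/64, 1/4 · 1/4 = 1/16; these sum to 47/256.
Dividing through by the total gives posterior P(bag A | data) = 7/47, P(bag B | data) = 12/47, P(bag C | data) = 12/47, P(bag D | data) = 16/47.
So P(green next | data) = Σ P(green next | H) P(H | data) = (1/8)(7/47) + (1/4)(12/47) + (1/4)(12/47) + (1/2)(16/47) = 119/376.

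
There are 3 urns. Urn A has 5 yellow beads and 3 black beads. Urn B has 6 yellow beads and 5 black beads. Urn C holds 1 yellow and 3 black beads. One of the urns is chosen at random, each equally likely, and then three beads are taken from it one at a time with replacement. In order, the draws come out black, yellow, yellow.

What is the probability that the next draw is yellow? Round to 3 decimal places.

0.539

The likelihood of the observed sequence under each hypothesis: P(data | urn A) = (3/8)(5/8)(5/8) = 0.14648; P(data | urn B) = (5/11)(6/11)(6/11) = 0.13524; P(data | urn C) = (3/4)(1/4)(1/4) = 0.046875.
Weighting by the prior gives 1/3 · 0.14648 = 0.048828, 1/3 · 0.13524 = 0.045079, 1/3 · 0.046875 = 0.015625; with total 0.10953.
Normalising, the posterior is P(urn A | data) = 0.44579, P(urn B | data) = 0.41156, P(urn C | data) = 0.14265.
The predictive probability is P(yellow next | data) = (5/8)(0.44579) + (6/11)(0.41156) + (1/4)(0.14265) = 0.53877.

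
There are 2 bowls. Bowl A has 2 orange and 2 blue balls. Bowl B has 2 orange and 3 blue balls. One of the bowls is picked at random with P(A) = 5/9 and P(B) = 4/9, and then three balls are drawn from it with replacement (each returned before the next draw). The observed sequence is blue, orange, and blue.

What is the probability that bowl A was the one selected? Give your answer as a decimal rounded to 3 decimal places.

For each hypothesis, P(data | H) works out to: P(data | bowl A) = (2/4)(2/4)(2/4) = 0.125; P(data | bowl B) = (3/5)(2/5)(3/5) = 0.144.
Multiplying each by its prior: 5/9 · 0.125 = 0.069444, 4/9 · 0.144 = 0.064; with total 0.13344.
Hence P(bowl A | data) = (0.069444) / (0.13344) = 0.5204.

0.520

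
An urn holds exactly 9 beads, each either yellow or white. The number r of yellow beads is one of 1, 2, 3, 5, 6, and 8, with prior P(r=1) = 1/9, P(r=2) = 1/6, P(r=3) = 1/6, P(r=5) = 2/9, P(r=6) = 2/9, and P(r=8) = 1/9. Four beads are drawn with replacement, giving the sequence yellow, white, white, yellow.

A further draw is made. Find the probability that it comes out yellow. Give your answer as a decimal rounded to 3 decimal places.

Compute the likelihood of the observed sequence for each case: P(data | r = 1) = (1/9)(8/9)(8/9)(1/9) = 0.0097546; P(data | r = 2) = (2/9)(7/9)(7/9)(2/9) = 0.029873; P(data | r = 3) = (3/9)(6/9)(6/9)(3/9) = 0.049383; P(data | r = 5) = (5/9)(4/9)(4/9)(5/9) = 0.060966; P(data | r = 6) = (6/9)(3/9)(3/9)(6/9) = 0.049383; P(data | r = 8) = (8/9)(1/9)(1/9)(8/9) = 0.0097546.
Multiplying each by its prior: 1/9 · 0.0097546 = 0.0010838, 1/6 · 0.029873 = 0.0049789, 1/6 · 0.049383 = 0.0082305, 2/9 · 0.060966 = 0.013548, 2/9 · 0.049383 = 0.010974, 1/9 · 0.0097546 = 0.0010838; with total 0.039899.
The posterior is then P(r = 1 | data) = 0.027165, P(r = 2 | data) = 0.12479, P(r = 3 | data) = 0.20628, P(r = 5 | data) = 0.33956, P(r = 6 | data) = 0.27504, P(r = 8 | data) = 0.027165.
The predictive probability is P(yellow next | data) = (1/9)(0.027165) + (2/9)(0.12479) + (1/3)(0.20628) + (5/9)(0.33956) + (2/3)(0.27504) + (8/9)(0.027165) = 0.49566.

0.496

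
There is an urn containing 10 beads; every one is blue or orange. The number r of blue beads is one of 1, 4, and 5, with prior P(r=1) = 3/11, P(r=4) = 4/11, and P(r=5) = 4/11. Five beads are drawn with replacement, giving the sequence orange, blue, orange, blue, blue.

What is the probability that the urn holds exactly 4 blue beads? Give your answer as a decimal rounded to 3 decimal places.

The likelihood of the observed sequence under each hypothesis: P(data | r = 1) = (9/10)(1/10)(9/10)(1/10)(1/10) = 0.00081; P(data | r = 4) = (6/10)(4/10)(6/10)(4/10)(4/10) = 0.02304; P(data | r = 5) = (5/10)(5/10)(5/10)(5/10)(5/10) = 0.03125.
The prior-weighted likelihoods are 3/11 · 0.00081 = 0.00022091, 4/11 · 0.02304 = 0.0083782, 4/11 · 0.03125 = 0.011364; with total 0.019963.
Hence P(r = 4 | data) = (0.0083782) / (0.019963) = 0.41969.

0.420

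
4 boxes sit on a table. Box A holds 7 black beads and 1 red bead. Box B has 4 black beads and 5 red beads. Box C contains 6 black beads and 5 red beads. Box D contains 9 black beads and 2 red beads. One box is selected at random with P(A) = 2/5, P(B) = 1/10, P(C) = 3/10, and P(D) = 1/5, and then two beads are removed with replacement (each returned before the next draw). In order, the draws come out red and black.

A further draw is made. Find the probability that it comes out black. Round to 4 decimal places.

0.6616

Compute the likelihood of the observed sequence for each case: P(data | box A) = (1/8)(7/8) = 0.10938; P(data | box B) = (5/9)(4/9) = 0.24691; P(data | box C) = (5/11)(6/11) = 0.24793; P(data | box D) = (2/11)(9/11) = 0.14876.
Weighting by the prior gives 2/5 · 0.10938 = 0.04375, 1/10 · 0.24691 = 0.024691, 3/10 · 0.24793 = 0.07438, 1/5 · 0.14876 = 0.029752; with total 0.17257.
Dividing through by the total gives posterior P(box A | data) = 0.25352, P(box B | data) = 0.14308, P(box C | data) = 0.43101, P(box D | data) = 0.1724.
The predictive probability is P(black next | data) = (7/8)(0.25352) + (4/9)(0.14308) + (6/11)(0.43101) + (9/11)(0.1724) = 0.66157.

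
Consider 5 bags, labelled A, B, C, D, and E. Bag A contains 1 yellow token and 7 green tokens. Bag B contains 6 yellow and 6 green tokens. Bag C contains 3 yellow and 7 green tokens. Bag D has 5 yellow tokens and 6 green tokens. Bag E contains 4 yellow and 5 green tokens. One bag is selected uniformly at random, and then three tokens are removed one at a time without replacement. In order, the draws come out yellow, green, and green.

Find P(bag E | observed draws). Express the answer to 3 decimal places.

For each hypothesis, P(data | H) works out to: P(data | bag A) = (1/8)(7/7)(6/6) = 0.125; P(data | bag B) = (6/12)(6/11)(5/10) = 0.13636; P(data | bag C) = (3/10)(7/9)(6/8) = 0.175; P(data | bag D) = (5/11)(6/10)(5/9) = 0.15152; P(data | bag E) = (4/9)(5/8)(4/7) = 0.15873.
The prior-weighted likelihoods are 1/5 · 0.125 = 0.025, 1/5 · 0.13636 = 0.027273, 1/5 · 0.175 = 0.035, 1/5 · 0.15152 = 0.030303, 1/5 · 0.15873 = 0.031746; with total 0.14932.
So P(bag E | data) = (0.031746) / (0.14932) = 0.2126.

0.213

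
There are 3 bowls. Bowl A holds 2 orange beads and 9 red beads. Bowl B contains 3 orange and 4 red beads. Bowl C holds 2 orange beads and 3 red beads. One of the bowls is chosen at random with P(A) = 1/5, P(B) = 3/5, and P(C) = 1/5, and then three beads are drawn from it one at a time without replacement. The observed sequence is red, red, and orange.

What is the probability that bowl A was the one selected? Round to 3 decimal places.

For each hypothesis, P(data | H) works out to: P(data | bowl A) = (9/11)(8/10)(2/9) = 0.14545; P(data | bowl B) = (4/7)(3/6)(3/5) = 0.17143; P(data | bowl C) = (3/5)(2/4)(2/3) = 0.2.
Weighting by the prior gives 1/5 · 0.14545 = 0.029091, 3/5 · 0.17143 = 0.10286, 1/5 · 0.2 = 0.04; summing to 0.17195.
So P(bowl A | data) = (0.029091) / (0.17195) = 0.16918.

0.169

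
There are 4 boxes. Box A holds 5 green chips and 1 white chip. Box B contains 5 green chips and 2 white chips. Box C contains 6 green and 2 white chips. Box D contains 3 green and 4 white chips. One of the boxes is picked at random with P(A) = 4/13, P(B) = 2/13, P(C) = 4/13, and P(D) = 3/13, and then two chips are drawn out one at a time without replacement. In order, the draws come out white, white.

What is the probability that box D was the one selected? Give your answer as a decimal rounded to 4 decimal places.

Compute the likelihood of the observed sequence for each case: P(data | box A) = (1/6)(0/5) = 0; P(data | box B) = (2/7)(1/6) = 1/21; P(data | box C) = (2/8)(1/7) = 1/28; P(data | box D) = (4/7)(3/6) = 2/7.
Multiplying each by its prior: 4/13 · 0 = 0, 2/13 · 1/21 = 2/273, 4/13 · 1/28 = 1/91, 3/13 · 2/7 = 6/91; summing to 23/273.
Therefore the posterior P(box D | data) = (6/91) / (23/273) = 18/23.

0.7826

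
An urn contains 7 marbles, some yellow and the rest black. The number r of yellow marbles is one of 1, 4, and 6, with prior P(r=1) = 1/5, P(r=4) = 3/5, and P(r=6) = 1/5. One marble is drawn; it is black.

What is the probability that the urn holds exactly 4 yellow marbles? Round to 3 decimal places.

Compute the likelihood of this draw for each case: P(data | r = 1) = (6/7) = 6/7; P(data | r = 4) = (3/7) = 3/7; P(data | r = 6) = (1/7) = 1/7.
The prior-weighted likelihoods are 1/5 · 6/7 = 6/35, 3/5 · 3/7 = 9/35, 1/5 · 1/7 = 1/35; summing to 16/35.
So P(r = 4 | data) = (9/35) / (16/35) = 9/16.

0.563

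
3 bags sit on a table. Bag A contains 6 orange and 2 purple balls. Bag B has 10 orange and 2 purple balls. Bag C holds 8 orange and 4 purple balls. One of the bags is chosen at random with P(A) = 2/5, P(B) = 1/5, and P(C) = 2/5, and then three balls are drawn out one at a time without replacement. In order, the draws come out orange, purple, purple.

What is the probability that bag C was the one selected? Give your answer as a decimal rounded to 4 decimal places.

The likelihood of the observed sequence under each hypothesis: P(data | bag A) = (6/8)(2/7)(1/6) = 0.035714; P(data | bag B) = (10/12)(2/11)(1/10) = 0.015152; P(data | bag C) = (8/12)(4/11)(3/10) = 0.072727.
Weighting by the prior gives 2/5 · 0.035714 = 0.014286, 1/5 · 0.015152 = 0.0030303, 2/5 · 0.072727 = 0.029091; summing to 0.046407.
So P(bag C | data) = (0.029091) / (0.046407) = 0.62687.

0.6269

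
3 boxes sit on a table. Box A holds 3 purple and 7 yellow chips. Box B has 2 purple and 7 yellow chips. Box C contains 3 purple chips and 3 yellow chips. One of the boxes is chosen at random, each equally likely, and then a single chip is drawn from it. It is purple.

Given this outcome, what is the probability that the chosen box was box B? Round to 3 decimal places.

The likelihood of this draw under each hypothesis: P(data | box A) = (3/10) = 3/10; P(data | box B) = (2/9) = 2/9; P(data | box C) = (3/6) = 1/2.
Multiplying each by its prior: 1/3 · 3/10 = 1/10, 1/3 · 2/9 = 2/27, 1/3 · 1/2 = 1/6; summing to 46/135.
Therefore the posterior P(box B | data) = (2/27) / (46/135) = 5/23.

0.217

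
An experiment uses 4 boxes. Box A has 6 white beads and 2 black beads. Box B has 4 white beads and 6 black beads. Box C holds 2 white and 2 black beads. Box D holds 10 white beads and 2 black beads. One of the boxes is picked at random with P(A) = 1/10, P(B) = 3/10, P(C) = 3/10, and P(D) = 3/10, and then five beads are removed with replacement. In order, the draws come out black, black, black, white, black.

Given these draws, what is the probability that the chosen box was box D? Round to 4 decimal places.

0.0076

The likelihood of the observed sequence under each hypothesis: P(data | box A) = (2/8)(2/8)(2/8)(6/8)(2/8) = 0.0029297; P(data | box B) = (6/10)(6/10)(6/10)(4/10)(6/10) = 0.05184; P(data | box C) = (2/4)(2/4)(2/4)(2/4)(2/4) = 0.03125; P(data | box D) = (2/12)(2/12)(2/12)(10/12)(2/12) = 0.000643.
Weighting by the prior gives 1/10 · 0.0029297 = 0.00029297, 3/10 · 0.05184 = 0.015552, 3/10 · 0.03125 = 0.009375, 3/10 · 0.000643 = 0.0001929; with total 0.025413.
Therefore the posterior P(box D | data) = (0.0001929) / (0.025413) = 0.0075907.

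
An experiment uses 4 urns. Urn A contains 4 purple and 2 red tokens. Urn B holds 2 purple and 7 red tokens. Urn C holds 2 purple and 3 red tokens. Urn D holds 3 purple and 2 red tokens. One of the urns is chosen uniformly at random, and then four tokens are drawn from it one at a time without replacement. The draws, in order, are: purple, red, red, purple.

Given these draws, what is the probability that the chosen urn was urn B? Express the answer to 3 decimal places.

0.094

For each hypothesis, P(data | H) works out to: P(data | urn A) = (4/6)(2/5)(1/4)(3/3) = 1/15; P(data | urn B) = (2/9)(7/8)(6/7)(1/6) = 1/36; P(data | urn C) = (2/5)(3/4)(2/3)(1/2) = 1/10; P(data | urn D) = (3/5)(2/4)(1/3)(2/2) = 1/10.
The prior-weighted likelihoods are 1/4 · 1/15 = 1/60, 1/4 · 1/36 = 1/144, 1/4 · 1/10 = 1/40, 1/4 · 1/10 = 1/40; these sum to 53/720.
Hence P(urn B | data) = (1/144) / (53/720) = 5/53.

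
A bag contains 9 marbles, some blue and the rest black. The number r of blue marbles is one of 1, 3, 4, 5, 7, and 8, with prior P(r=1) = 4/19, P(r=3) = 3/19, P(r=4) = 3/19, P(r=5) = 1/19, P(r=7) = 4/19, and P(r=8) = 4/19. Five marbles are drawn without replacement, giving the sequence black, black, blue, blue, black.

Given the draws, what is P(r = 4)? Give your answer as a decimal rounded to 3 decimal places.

0.450

The likelihood of the observed sequence under each hypothesis: P(data | r = 1) = (8/9)(7/8)(1/7)(0/6) = 0; P(data | r = 3) = (6/9)(5/8)(3/7)(2/6)(4/5) = 0.047619; P(data | r = 4) = (5/9)(4/8)(4/7)(3/6)(3/5) = 0.047619; P(data | r = 5) = (4/9)(3/8)(5/7)(4/6)(2/5) = 0.031746; P(data | r = 7) = (2/9)(1/8)(7/7)(6/6)(0/5) = 0; P(data | r = 8) = (1/9)(0/8) = 0.
Multiplying each by its prior: 4/19 · 0 = 0, 3/19 · 0.047619 = 0.0075188, 3/19 · 0.047619 = 0.0075188, 1/19 · 0.031746 = 0.0016708, 4/19 · 0 = 0, 4/19 · 0 = 0; these sum to 0.016708.
So P(r = 4 | data) = (0.0075188) / (0.016708) = 0.45.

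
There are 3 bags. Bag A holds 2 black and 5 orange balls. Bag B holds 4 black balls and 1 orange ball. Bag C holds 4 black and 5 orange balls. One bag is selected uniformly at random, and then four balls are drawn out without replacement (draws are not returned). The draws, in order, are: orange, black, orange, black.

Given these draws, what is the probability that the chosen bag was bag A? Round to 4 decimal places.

The likelihood of the observed sequence under each hypothesis: P(data | bag A) = (5/7)(2/6)(4/5)(1/4) = 1/21; P(data | bag B) = (1/5)(4/4)(0/3) = 0; P(data | bag C) = (5/9)(4/8)(4/7)(3/6) = 5/63.
Weighting by the prior gives 1/3 · 1/21 = 1/63, 1/3 · 0 = 0, 1/3 · 5/63 = 5/189; these sum to 8/189.
By Bayes' rule, P(bag A | data) = (1/63) / (8/189) = 3/8.

0.3750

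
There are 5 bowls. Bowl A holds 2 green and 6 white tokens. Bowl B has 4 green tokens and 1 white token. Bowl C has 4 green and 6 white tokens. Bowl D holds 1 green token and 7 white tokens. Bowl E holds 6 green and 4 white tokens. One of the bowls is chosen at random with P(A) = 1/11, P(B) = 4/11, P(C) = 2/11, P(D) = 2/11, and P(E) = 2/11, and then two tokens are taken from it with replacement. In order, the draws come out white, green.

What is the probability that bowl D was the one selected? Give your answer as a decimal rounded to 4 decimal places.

Under each hypothesis, the probability of the observed sequence is: P(data | bowl A) = (6/8)(2/8) = 0.1875; P(data | bowl B) = (1/5)(4/5) = 0.16; P(data | bowl C) = (6/10)(4/10) = 0.24; P(data | bowl D) = (7/8)(1/8) = 0.10938; P(data | bowl E) = (4/10)(6/10) = 0.24.
Multiplying each by its prior: 1/11 · 0.1875 = 0.017045, 4/11 · 0.16 = 0.058182, 2/11 · 0.24 = 0.043636, 2/11 · 0.10938 = 0.019886, 2/11 · 0.24 = 0.043636; summing to 0.18239.
Therefore the posterior P(bowl D | data) = (0.019886) / (0.18239) = 0.10903.

0.1090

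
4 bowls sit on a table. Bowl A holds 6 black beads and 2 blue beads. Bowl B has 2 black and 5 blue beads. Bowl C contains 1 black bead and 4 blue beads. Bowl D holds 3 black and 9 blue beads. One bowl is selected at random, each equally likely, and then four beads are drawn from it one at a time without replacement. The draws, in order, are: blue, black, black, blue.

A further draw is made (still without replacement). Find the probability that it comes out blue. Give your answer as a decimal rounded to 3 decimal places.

For each hypothesis, P(data | H) works out to: P(data | bowl A) = (2/8)(6/7)(5/6)(1/5) = 0.035714; P(data | bowl B) = (5/7)(2/6)(1/5)(4/4) = 0.047619; P(data | bowl C) = (4/5)(1/4)(0/3) = 0; P(data | bowl D) = (9/12)(3/11)(2/10)(8/9) = 0.036364.
The prior-weighted likelihoods are 1/4 · 0.035714 = 0.0089286, 1/4 · 0.047619 = 0.011905, 1/4 · 0 = 0, 1/4 · 0.036364 = 0.0090909; with total 0.029924.
The posterior is then P(bowl A | data) = 0.29837, P(bowl B | data) = 0.39783, P(bowl C | data) = 0, P(bowl D | data) = 0.3038.
Averaging over the posterior, P(blue next | data) = (0)(0.29837) + (1)(0.39783) + (7/8)(0.3038) = 0.66365.

0.664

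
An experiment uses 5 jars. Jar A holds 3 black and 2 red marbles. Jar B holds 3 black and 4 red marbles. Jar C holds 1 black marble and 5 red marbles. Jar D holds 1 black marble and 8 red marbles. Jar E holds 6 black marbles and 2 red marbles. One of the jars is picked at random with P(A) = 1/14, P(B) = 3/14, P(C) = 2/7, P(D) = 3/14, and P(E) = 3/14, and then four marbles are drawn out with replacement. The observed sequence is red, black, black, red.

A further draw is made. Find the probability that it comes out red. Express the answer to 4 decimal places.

Compute the likelihood of the observed sequence for each case: P(data | jar A) = (2/5)(3/5)(3/5)(2/5) = 0.0576; P(data | jar B) = (4/7)(3/7)(3/7)(4/7) = 0.059975; P(data | jar C) = (5/6)(1/6)(1/6)(5/6) = 0.01929; P(data | jar D) = (8/9)(1/9)(1/9)(8/9) = 0.0097546; P(data | jar E) = (2/8)(6/8)(6/8)(2/8) = 0.035156.
The prior-weighted likelihoods are 1/14 · 0.0576 = 0.0041143, 3/14 · 0.059975 = 0.012852, 2/7 · 0.01929 = 0.0055115, 3/14 · 0.0097546 = 0.0020903, 3/14 · 0.035156 = 0.0075335; with total 0.032101.
The posterior is then P(jar A | data) = 0.12817, P(jar B | data) = 0.40035, P(jar C | data) = 0.17169, P(jar D | data) = 0.065115, P(jar E | data) = 0.23468.
The predictive probability is P(red next | data) = (2/5)(0.12817) + (4/7)(0.40035) + (5/6)(0.17169) + (8/9)(0.065115) + (1/4)(0.23468) = 0.53966.

0.5397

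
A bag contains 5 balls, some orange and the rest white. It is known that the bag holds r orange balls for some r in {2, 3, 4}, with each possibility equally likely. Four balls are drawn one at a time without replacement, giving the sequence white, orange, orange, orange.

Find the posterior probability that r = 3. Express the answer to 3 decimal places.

The likelihood of the observed sequence under each hypothesis: P(data | r = 2) = (3/5)(2/4)(1/3)(0/2) = 0; P(data | r = 3) = (2/5)(3/4)(2/3)(1/2) = 1/10; P(data | r = 4) = (1/5)(4/4)(3/3)(2/2) = 1/5.
Multiplying each by its prior: 1/3 · 0 = 0, 1/3 · 1/10 = 1/30, 1/3 · 1/5 = 1/15; with total 1/10.
By Bayes' rule, P(r = 3 | data) = (1/30) / (1/10) = 1/3.

0.333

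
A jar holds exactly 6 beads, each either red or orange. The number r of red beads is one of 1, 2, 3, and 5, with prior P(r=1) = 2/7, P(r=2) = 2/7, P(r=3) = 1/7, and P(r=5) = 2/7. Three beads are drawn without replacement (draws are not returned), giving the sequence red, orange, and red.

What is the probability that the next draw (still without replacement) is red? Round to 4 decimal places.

0.6216

Under each hypothesis, the probability of the observed sequence is: P(data | r = 1) = (1/6)(5/5)(0/4) = 0; P(data | r = 2) = (2/6)(4/5)(1/4) = 1/15; P(data | r = 3) = (3/6)(3/5)(2/4) = 3/20; P(data | r = 5) = (5/6)(1/5)(4/4) = 1/6.
Weighting by the prior gives 2/7 · 0 = 0, 2/7 · 1/15 = 2/105, 1/7 · 3/20 = 3/140, 2/7 · 1/6 = 1/21; summing to 37/420.
Dividing through by the total gives posterior P(r = 1 | data) = 0, P(r = 2 | data) = 8/37, P(r = 3 | data) = 9/37, P(r = 5 | data) = 20/37.
So P(red next | data) = Σ P(red next | H) P(H | data) = (0)(8/37) + (1/3)(9/37) + (1)(20/37) = 23/37.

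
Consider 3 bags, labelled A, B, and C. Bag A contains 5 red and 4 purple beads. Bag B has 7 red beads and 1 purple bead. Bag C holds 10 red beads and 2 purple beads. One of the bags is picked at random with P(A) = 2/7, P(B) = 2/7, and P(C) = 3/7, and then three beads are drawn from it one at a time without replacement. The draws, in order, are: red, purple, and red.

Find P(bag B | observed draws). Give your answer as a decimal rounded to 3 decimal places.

0.256

Compute the likelihood of the observed sequence for each case: P(data | bag A) = (5/9)(4/8)(4/7) = 0.15873; P(data | bag B) = (7/8)(1/7)(6/6) = 0.125; P(data | bag C) = (10/12)(2/11)(9/10) = 0.13636.
Multiplying each by its prior: 2/7 · 0.15873 = 0.045351, 2/7 · 0.125 = 0.035714, 3/7 · 0.13636 = 0.058442; these sum to 0.13951.
So P(bag B | data) = (0.035714) / (0.13951) = 0.256.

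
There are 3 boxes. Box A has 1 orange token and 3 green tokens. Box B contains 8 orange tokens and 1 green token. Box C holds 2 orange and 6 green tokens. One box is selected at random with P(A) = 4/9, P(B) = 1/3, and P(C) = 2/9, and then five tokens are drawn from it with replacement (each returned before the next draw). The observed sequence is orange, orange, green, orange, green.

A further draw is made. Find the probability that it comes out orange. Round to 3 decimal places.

0.461

Compute the likelihood of the observed sequence for each case: P(data | box A) = (1/4)(1/4)(3/4)(1/4)(3/4) = 0.0087891; P(data | box B) = (8/9)(8/9)(1/9)(8/9)(1/9) = 0.0086708; P(data | box C) = (2/8)(2/8)(6/8)(2/8)(6/8) = 0.0087891.
Multiplying each by its prior: 4/9 · 0.0087891 = 0.0039062, 1/3 · 0.0086708 = 0.0028903, 2/9 · 0.0087891 = 0.0019531; summing to 0.0087496.
Normalising, the posterior is P(box A | data) = 0.44645, P(box B | data) = 0.33033, P(box C | data) = 0.22322.
So P(orange next | data) = Σ P(orange next | H) P(H | data) = (1/4)(0.44645) + (8/9)(0.33033) + (1/4)(0.22322) = 0.46104.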